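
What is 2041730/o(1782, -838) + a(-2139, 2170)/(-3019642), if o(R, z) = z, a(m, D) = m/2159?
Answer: -6655434505786229/2731631565682 ≈ -2436.4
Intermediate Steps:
a(m, D) = m/2159 (a(m, D) = m*(1/2159) = m/2159)
2041730/o(1782, -838) + a(-2139, 2170)/(-3019642) = 2041730/(-838) + ((1/2159)*(-2139))/(-3019642) = 2041730*(-1/838) - 2139/2159*(-1/3019642) = -1020865/419 + 2139/6519407078 = -6655434505786229/2731631565682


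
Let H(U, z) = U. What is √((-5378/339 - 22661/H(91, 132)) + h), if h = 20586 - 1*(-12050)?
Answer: √30806320007463/30849 ≈ 179.92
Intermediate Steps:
h = 32636 (h = 20586 + 12050 = 32636)
√((-5378/339 - 22661/H(91, 132)) + h) = √((-5378/339 - 22661/91) + 32636) = √(-8171477/30849 + 32636) = √(998616487/30849) = √30806320007463/30849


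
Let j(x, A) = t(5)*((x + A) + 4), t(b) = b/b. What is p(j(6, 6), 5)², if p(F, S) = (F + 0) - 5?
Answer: 121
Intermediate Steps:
t(b) = 1
j(x, A) = 4 + A + x (j(x, A) = 1*((x + A) + 4) = 1*((A + x) + 4) = 1*(4 + A + x) = 4 + A + x)
p(F, S) = -5 + F (p(F, S) = F - 5 = -5 + F)
p(j(6, 6), 5)² = (-5 + (4 + 6 + 6))² = (-5 + 16)² = 11² = 121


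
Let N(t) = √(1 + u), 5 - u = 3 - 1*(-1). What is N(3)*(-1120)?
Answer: -1120*√2 ≈ -1583.9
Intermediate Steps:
u = 1 (u = 5 - (3 - 1*(-1)) = 5 - (3 + 1) = 5 - 1*4 = 5 - 4 = 1)
N(t) = √2 (N(t) = √(1 + 1) = √2)
N(3)*(-1120) = √2*(-1120) = -1120*√2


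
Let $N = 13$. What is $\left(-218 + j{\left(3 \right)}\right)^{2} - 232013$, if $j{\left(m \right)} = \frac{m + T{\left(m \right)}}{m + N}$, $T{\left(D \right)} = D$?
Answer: $- \frac{11817751}{64} \approx -1.8465 \cdot 10^{5}$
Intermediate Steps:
$j{\left(m \right)} = \frac{2 m}{13 + m}$ ($j{\left(m \right)} = \frac{m + m}{m + 13} = \frac{2 m}{13 + m}$)
$\left(-218 + j{\left(3 \right)}\right)^{2} - 232013 = \left(-218 + 2 \cdot 3 \frac{1}{13 + 3}\right)^{2} - 232013 = \left(-218 + 2 \cdot 3 \cdot \frac{1}{16}\right)^{2} - 232013 = \left(-218 + \frac{3}{8}\right)^{2} - 232013 = \left(- \frac{1741}{8}\right)^{2} - 232013 = \frac{3031081}{64} - 232013 = - \frac{11817751}{64}$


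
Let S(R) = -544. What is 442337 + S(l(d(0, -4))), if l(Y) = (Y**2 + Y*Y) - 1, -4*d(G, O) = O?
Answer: 441793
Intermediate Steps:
d(G, O) = -O/4
l(Y) = -1 + 2*Y**2 (l(Y) = (Y**2 + Y**2) - 1 = 2*Y**2 - 1 = -1 + 2*Y**2)
442337 + S(l(d(0, -4))) = 442337 - 544 = 441793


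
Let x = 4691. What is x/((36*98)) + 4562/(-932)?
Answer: -2930681/822024 ≈ -3.5652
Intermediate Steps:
x/((36*98)) + 4562/(-932) = 4691/((36*98)) + 4562/(-932) = 4691/3528 + 4562*(-1/932) = 4691*(1/3528) - 2281/466 = 4691/3528 - 2281/466 = -2930681/822024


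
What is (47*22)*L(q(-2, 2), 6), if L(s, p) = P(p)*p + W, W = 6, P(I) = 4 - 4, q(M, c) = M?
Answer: 6204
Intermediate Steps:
P(I) = 0
L(s, p) = 6 (L(s, p) = 0*p + 6 = 0 + 6 = 6)
(47*22)*L(q(-2, 2), 6) = (47*22)*6 = 1034*6 = 6204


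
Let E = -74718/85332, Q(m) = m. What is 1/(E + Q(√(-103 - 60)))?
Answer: -177106566/33124318501 - 202265284*I*√163/33124318501 ≈ -0.0053467 - 0.077959*I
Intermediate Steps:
E = -12453/14222 (E = -74718*1/85332 = -12453/14222 ≈ -0.87562)
1/(E + Q(√(-103 - 60))) = 1/(-12453/14222 + √(-103 - 60)) = 1/(-12453/14222 + √(-163)) = 1/(-12453/14222 + I*√163)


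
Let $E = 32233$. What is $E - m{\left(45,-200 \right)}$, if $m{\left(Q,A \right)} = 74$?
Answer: $32159$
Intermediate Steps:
$E - m{\left(45,-200 \right)} = 32233 - 74 = 32159$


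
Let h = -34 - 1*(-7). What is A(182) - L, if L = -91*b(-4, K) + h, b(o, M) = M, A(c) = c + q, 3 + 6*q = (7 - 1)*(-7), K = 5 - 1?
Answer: 1131/2 ≈ 565.50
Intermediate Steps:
K = 4
q = -15/2 (q = -1/2 + ((7 - 1)*(-7))/6 = -1/2 + (6*(-7))/6 = -1/2 + (1/6)*(-42) = -1/2 - 7 = -15/2 ≈ -7.5000)
A(c) = -15/2 + c (A(c) = c - 15/2 = -15/2 + c)
h = -27 (h = -34 + 7 = -27)
L = -391 (L = -91*4 - 27 = -364 - 27 = -391)
A(182) - L = (-15/2 + 182) - 1*(-391) = 349/2 + 391 = 1131/2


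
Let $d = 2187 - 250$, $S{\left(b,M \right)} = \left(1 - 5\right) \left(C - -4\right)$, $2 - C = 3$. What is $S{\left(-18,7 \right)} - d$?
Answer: $-1949$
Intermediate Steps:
$C = -1$ ($C = 2 - 3 = -1$)
$S{\left(b,M \right)} = -12$ ($S{\left(b,M \right)} = \left(1 - 5\right) \left(-1 - -4\right) = - 4 \left(-1 + 4\right) = \left(-4\right) 3 = -12$)
$d = 1937$
$S{\left(-18,7 \right)} - d = -12 - 1937 = -1949$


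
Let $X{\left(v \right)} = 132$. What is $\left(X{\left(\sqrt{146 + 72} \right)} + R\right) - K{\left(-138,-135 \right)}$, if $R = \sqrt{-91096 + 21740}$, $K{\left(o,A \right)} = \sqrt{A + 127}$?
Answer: $132 - 2 i \sqrt{2} + 2 i \sqrt{17339} \approx 132.0 + 260.53 i$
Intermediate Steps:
$K{\left(o,A \right)} = \sqrt{127 + A}$
$R = 2 i \sqrt{17339}$ ($R = \sqrt{-69356} = 2 i \sqrt{17339} \approx 263.36 i$)
$\left(X{\left(\sqrt{146 + 72} \right)} + R\right) - K{\left(-138,-135 \right)} = \left(132 + 2 i \sqrt{17339}\right) - \sqrt{127 - 135} = \left(132 + 2 i \sqrt{17339}\right) - \sqrt{-8} = \left(132 + 2 i \sqrt{17339}\right) - 2 i \sqrt{2} = 132 - 2 i \sqrt{2} + 2 i \sqrt{17339}$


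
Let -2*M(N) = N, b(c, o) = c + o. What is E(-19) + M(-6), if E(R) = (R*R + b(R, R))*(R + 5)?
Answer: -4519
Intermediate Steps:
M(N) = -N/2
E(R) = (5 + R)*(R**2 + 2*R) (E(R) = (R*R + (R + R))*(R + 5) = (R**2 + 2*R)*(5 + R) = (5 + R)*(R**2 + 2*R))
E(-19) + M(-6) = -19*(10 + (-19)**2 + 7*(-19)) - 1/2*(-6) = -19*(10 + 361 - 133) + 3 = -19*238 + 3 = -4522 + 3 = -4519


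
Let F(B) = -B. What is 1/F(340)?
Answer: -1/340 ≈ -0.0029412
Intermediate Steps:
1/F(340) = 1/(-1*340) = 1/(-340) = -1/340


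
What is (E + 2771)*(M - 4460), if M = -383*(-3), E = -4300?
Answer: 5062519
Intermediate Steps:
M = 1149
(E + 2771)*(M - 4460) = (-4300 + 2771)*(1149 - 4460) = -1529*(-3311) = 5062519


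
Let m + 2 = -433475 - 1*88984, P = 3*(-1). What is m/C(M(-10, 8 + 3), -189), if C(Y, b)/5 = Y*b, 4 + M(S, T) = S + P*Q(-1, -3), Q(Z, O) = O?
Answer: -522461/4725 ≈ -110.57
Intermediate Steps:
P = -3
M(S, T) = 5 + S (M(S, T) = -4 + (S - 3*(-3)) = -4 + (S + 9) = -4 + (9 + S) = 5 + S)
C(Y, b) = 5*Y*b (C(Y, b) = 5*(Y*b) = 5*Y*b)
m = -522461 (m = -2 + (-433475 - 1*88984) = -2 + (-433475 - 88984) = -2 - 522459 = -522461)
m/C(M(-10, 8 + 3), -189) = -522461*(-1/(945*(5 - 10))) = -522461/(5*(-5)*(-189)) = -522461/4725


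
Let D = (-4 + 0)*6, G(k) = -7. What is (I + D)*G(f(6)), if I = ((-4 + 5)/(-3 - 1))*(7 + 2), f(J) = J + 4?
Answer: 735/4 ≈ 183.75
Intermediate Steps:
f(J) = 4 + J
D = -24 (D = -4*6 = -24)
I = -9/4 (I = (1/(-4))*9 = (1*(-1/4))*9 = -1/4*9 = -9/4 ≈ -2.2500)
(I + D)*G(f(6)) = (-9/4 - 24)*(-7) = -105/4*(-7) = 735/4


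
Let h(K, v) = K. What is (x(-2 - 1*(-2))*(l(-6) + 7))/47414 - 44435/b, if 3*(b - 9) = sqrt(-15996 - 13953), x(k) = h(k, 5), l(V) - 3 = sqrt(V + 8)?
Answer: -1199745/10226 + 44435*I*sqrt(29949)/10226 ≈ -117.32 + 751.99*I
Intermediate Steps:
l(V) = 3 + sqrt(8 + V) (l(V) = 3 + sqrt(V + 8) = 3 + sqrt(8 + V))
x(k) = k
b = 9 + I*sqrt(29949)/3 (b = 9 + sqrt(-15996 - 13953)/3 = 9 + sqrt(-29949)/3 = 9 + (I*sqrt(29949))/3 = 9 + I*sqrt(29949)/3 ≈ 9.0 + 57.686*I)
(x(-2 - 1*(-2))*(l(-6) + 7))/47414 - 44435/b = ((-2 - 1*(-2))*((3 + sqrt(8 - 6)) + 7))/47414 - 44435/(9 + I*sqrt(29949)/3) = ((-2 + 2)*((3 + sqrt(2)) + 7))*(1/47414) - 44435/(9 + I*sqrt(29949)/3) = (0*(10 + sqrt(2)))*(1/47414) - 44435/(9 + I*sqrt(29949)/3) = 0*(1/47414) - 44435/(9 + I*sqrt(29949)/3) = 0 - 44435/(9 + I*sqrt(29949)/3) = -44435/(9 + I*sqrt(29949)/3)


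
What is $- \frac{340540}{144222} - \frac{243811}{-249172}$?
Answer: $- \frac{24845061419}{17968042092} \approx -1.3827$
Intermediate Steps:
$- \frac{340540}{144222} - \frac{243811}{-249172} = \left(-340540\right) \frac{1}{144222} - - \frac{243811}{249172} = - \frac{170270}{72111} + \frac{243811}{249172} = - \frac{24845061419}{17968042092}$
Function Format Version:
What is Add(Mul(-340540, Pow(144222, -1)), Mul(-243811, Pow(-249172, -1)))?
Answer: Rational(-24845061419, 17968042092) ≈ -1.3827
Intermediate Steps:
Add(Mul(-340540, Pow(144222, -1)), Mul(-243811, Pow(-249172, -1))) = Add(Mul(-340540, Rational(1, 144222)), Mul(-243811, Rational(-1, 249172))) = Add(Rational(-170270, 72111), Rational(243811, 249172)) = Rational(-24845061419, 17968042092)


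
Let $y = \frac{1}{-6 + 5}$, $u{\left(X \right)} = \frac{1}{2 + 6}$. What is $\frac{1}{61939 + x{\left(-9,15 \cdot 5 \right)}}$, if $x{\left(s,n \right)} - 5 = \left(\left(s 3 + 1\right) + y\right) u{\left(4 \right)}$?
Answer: $\frac{8}{495525} \approx 1.6145 \cdot 10^{-5}$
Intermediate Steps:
$u{\left(X \right)} = \frac{1}{8}$
$y = -1$ ($y = \frac{1}{-1} = -1$)
$x{\left(s,n \right)} = 5 + \frac{3 s}{8}$ ($x{\left(s,n \right)} = 5 + \left(\left(s 3 + 1\right) - 1\right) \frac{1}{8} = 5 + \left(\left(3 s + 1\right) - 1\right) \frac{1}{8} = 5 + \left(\left(1 + 3 s\right) - 1\right) \frac{1}{8} = 5 + 3 s \frac{1}{8} = 5 + \frac{3 s}{8}$)
$\frac{1}{61939 + x{\left(-9,15 \cdot 5 \right)}} = \frac{1}{61939 + \left(5 + \frac{3}{8} \left(-9\right)\right)} = \frac{1}{61939 + \left(5 - \frac{27}{8}\right)} = \frac{1}{61939 + \frac{13}{8}} = \frac{1}{\frac{495525}{8}} = \frac{8}{495525}$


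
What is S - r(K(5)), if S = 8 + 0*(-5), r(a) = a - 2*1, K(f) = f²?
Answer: -15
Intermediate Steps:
r(a) = -2 + a (r(a) = a - 2 = -2 + a)
S = 8 (S = 8 + 0 = 8)
S - r(K(5)) = 8 - (-2 + 5²) = 8 - (-2 + 25) = 8 - 1*23 = 8 - 23 = -15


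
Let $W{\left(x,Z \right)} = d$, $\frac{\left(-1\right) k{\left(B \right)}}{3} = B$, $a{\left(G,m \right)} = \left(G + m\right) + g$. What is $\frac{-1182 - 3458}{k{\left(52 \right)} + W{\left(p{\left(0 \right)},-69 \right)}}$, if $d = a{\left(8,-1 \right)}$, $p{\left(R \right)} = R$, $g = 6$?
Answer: $\frac{4640}{143} \approx 32.448$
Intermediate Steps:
$a{\left(G,m \right)} = 6 + G + m$ ($a{\left(G,m \right)} = \left(G + m\right) + 6 = 6 + G + m$)
$k{\left(B \right)} = - 3 B$
$d = 13$ ($d = 6 + 8 - 1 = 13$)
$W{\left(x,Z \right)} = 13$
$\frac{-1182 - 3458}{k{\left(52 \right)} + W{\left(p{\left(0 \right)},-69 \right)}} = \frac{-1182 - 3458}{\left(-3\right) 52 + 13} = - \frac{4640}{-156 + 13} = - \frac{4640}{-143} = \left(-4640\right) \left(- \frac{1}{143}\right) = \frac{4640}{143}$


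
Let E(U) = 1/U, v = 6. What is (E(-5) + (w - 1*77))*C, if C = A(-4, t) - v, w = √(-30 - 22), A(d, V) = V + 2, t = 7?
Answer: -1158/5 + 6*I*√13 ≈ -231.6 + 21.633*I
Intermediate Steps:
A(d, V) = 2 + V
w = 2*I*√13 (w = √(-52) = 2*I*√13 ≈ 7.2111*I)
C = 3 (C = (2 + 7) - 1*6 = 9 - 6 = 3)
(E(-5) + (w - 1*77))*C = (1/(-5) + (2*I*√13 - 1*77))*3 = (-⅕ + (2*I*√13 - 77))*3 = (-⅕ + (-77 + 2*I*√13))*3 = (-386/5 + 2*I*√13)*3 = -1158/5 + 6*I*√13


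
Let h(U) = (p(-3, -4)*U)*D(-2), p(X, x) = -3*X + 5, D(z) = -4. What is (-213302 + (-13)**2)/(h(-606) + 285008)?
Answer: -213133/318944 ≈ -0.66825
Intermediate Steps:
p(X, x) = 5 - 3*X
h(U) = -56*U (h(U) = ((5 - 3*(-3))*U)*(-4) = ((5 + 9)*U)*(-4) = (14*U)*(-4) = -56*U)
(-213302 + (-13)**2)/(h(-606) + 285008) = (-213302 + (-13)**2)/(-56*(-606) + 285008) = (-213302 + 169)/(33936 + 285008) = -213133/318944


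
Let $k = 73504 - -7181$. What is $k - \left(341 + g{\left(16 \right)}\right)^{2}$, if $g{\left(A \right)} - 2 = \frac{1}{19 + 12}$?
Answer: $- \frac{35543671}{961} \approx -36986.0$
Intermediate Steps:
$g{\left(A \right)} = \frac{63}{31}$ ($g{\left(A \right)} = 2 + \frac{1}{19 + 12} = 2 + \frac{1}{31} = \frac{63}{31}$)
$k = 80685$ ($k = 73504 + 7181 = 80685$)
$k - \left(341 + g{\left(16 \right)}\right)^{2} = 80685 - \left(341 + \frac{63}{31}\right)^{2} = 80685 - \left(\frac{10634}{31}\right)^{2} = 80685 - \frac{113081956}{961} = - \frac{35543671}{961}$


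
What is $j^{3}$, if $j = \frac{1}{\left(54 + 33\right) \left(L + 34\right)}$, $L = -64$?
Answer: $- \frac{1}{17779581000} \approx -5.6244 \cdot 10^{-11}$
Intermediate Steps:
$j = - \frac{1}{2610}$ ($j = \frac{1}{\left(54 + 33\right) \left(-64 + 34\right)} = \frac{1}{87 \left(-30\right)} = \frac{1}{-2610} = - \frac{1}{2610} \approx -0.00038314$)
$j^{3} = \left(- \frac{1}{2610}\right)^{3} = - \frac{1}{17779581000}$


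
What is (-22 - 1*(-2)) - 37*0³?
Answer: -20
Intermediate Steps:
(-22 - 1*(-2)) - 37*0³ = (-22 + 2) - 37*0 = -20 + 0 = -20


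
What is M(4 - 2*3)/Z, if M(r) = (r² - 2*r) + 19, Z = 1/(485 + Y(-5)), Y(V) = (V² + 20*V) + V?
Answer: 10935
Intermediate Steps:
Y(V) = V² + 21*V
Z = 1/405 (Z = 1/(485 - 5*(21 - 5)) = 1/(485 - 5*16) = 1/(485 - 80) = 1/405 ≈ 0.0024691)
M(r) = 19 + r² - 2*r
M(4 - 2*3)/Z = (19 + (4 - 2*3)² - 2*(4 - 2*3))/(1/405) = (19 + (4 - 6)² - 2*(4 - 6))*405 = (19 + (-2)² - 2*(-2))*405 = (19 + 4 + 4)*405 = 27*405 = 10935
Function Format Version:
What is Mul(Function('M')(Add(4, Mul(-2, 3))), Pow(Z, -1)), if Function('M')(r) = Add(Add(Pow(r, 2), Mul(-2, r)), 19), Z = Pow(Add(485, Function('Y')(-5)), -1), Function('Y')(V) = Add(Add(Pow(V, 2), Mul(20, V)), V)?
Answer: 10935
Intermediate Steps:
Function('Y')(V) = Add(Pow(V, 2), Mul(21, V))
Z = Rational(1, 405) (Z = Pow(Add(485, Mul(-5, Add(21, -5))), -1) = Pow(Add(485, Mul(-5, 16)), -1) = Pow(Add(485, -80), -1) = Pow(405, -1) = Rational(1, 405) ≈ 0.0024691)
Function('M')(r) = Add(19, Pow(r, 2), Mul(-2, r))
Mul(Function('M')(Add(4, Mul(-2, 3))), Pow(Z, -1)) = Mul(Add(19, Pow(Add(4, Mul(-2, 3)), 2), Mul(-2, Add(4, Mul(-2, 3)))), Pow(Rational(1, 405), -1)) = Mul(Add(19, Pow(Add(4, -6), 2), Mul(-2, Add(4, -6))), 405) = Mul(Add(19, Pow(-2, 2), Mul(-2, -2)), 405) = Mul(Add(19, 4, 4), 405) = Mul(27, 405) = 10935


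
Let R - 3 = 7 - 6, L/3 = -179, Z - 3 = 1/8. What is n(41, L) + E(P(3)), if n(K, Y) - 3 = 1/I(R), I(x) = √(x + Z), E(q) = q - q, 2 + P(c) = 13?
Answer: 3 + 2*√114/57 ≈ 3.3746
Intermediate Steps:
Z = 25/8 (Z = 3 + 1/8 = 3 + ⅛ = 25/8 ≈ 3.1250)
L = -537 (L = 3*(-179) = -537)
P(c) = 11 (P(c) = -2 + 13 = 11)
R = 4 (R = 3 + (7 - 6) = 3 + 1 = 4)
E(q) = 0
I(x) = √(25/8 + x) (I(x) = √(x + 25/8) = √(25/8 + x))
n(K, Y) = 3 + 2*√114/57 (n(K, Y) = 3 + 1/(√(50 + 16*4)/4) = 3 + 1/(√(50 + 64)/4) = 3 + 1/(√114/4) = 3 + 2*√114/57)
n(41, L) + E(P(3)) = (3 + 2*√114/57) + 0 = 3 + 2*√114/57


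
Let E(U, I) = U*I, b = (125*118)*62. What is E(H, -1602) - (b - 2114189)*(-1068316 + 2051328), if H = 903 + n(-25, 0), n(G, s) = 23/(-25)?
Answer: 29482680953396/25 ≈ 1.1793e+12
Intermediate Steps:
b = 914500 (b = 14750*62 = 914500)
n(G, s) = -23/25 (n(G, s) = 23*(-1/25) = -23/25)
H = 22552/25 (H = 903 - 23/25 = 22552/25 ≈ 902.08)
E(U, I) = I*U
E(H, -1602) - (b - 2114189)*(-1068316 + 2051328) = -1602*22552/25 - (914500 - 2114189)*(-1068316 + 2051328) = -36128304/25 - (-1199689)*983012 = -36128304/25 - 1*(-1179308683268) = -36128304/25 + 1179308683268 = 29482680953396/25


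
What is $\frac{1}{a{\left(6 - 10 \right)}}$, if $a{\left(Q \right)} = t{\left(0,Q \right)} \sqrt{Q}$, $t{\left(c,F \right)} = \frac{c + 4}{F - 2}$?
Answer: $\frac{3 i}{4} \approx 0.75 i$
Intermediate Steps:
$t{\left(c,F \right)} = \frac{4 + c}{-2 + F}$
$a{\left(Q \right)} = \frac{4 \sqrt{Q}}{-2 + Q}$ ($a{\left(Q \right)} = \frac{4 + 0}{-2 + Q} \sqrt{Q} = \frac{1}{-2 + Q} 4 \sqrt{Q} = \frac{4}{-2 + Q} \sqrt{Q} = \frac{4 \sqrt{Q}}{-2 + Q}$)
$\frac{1}{a{\left(6 - 10 \right)}} = \frac{1}{4 \sqrt{6 - 10} \frac{1}{-2 + \left(6 - 10\right)}} = \frac{1}{4 \sqrt{-4} \frac{1}{-2 - 4}} = \frac{1}{4 \cdot 2 i \frac{1}{-6}} = \frac{1}{4 \cdot 2 i \left(- \frac{1}{6}\right)} = \frac{1}{\left(- \frac{4}{3}\right) i} = \frac{3 i}{4}$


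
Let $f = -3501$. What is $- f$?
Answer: $3501$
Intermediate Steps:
$- f = \left(-1\right) \left(-3501\right) = 3501$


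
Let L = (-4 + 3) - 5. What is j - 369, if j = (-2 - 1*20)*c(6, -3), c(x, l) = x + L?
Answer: -369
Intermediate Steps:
L = -6 (L = -1 - 5 = -6)
c(x, l) = -6 + x (c(x, l) = x - 6 = -6 + x)
j = 0 (j = (-2 - 1*20)*(-6 + 6) = (-2 - 20)*0 = -22*0 = 0)
j - 369 = 0 - 369 = -369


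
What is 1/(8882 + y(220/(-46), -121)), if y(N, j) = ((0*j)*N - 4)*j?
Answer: 1/9366 ≈ 0.00010677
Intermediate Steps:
y(N, j) = -4*j (y(N, j) = (0*N - 4)*j = (0 - 4)*j = -4*j)
1/(8882 + y(220/(-46), -121)) = 1/(8882 - 4*(-121)) = 1/(8882 + 484) = 1/9366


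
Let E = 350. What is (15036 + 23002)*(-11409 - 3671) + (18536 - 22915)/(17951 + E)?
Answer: -10497692249419/18301 ≈ -5.7361e+8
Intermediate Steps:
(15036 + 23002)*(-11409 - 3671) + (18536 - 22915)/(17951 + E) = (15036 + 23002)*(-11409 - 3671) + (18536 - 22915)/(17951 + 350) = 38038*(-15080) - 4379/18301 = -573613040 - 4379*1/18301 = -573613040 - 4379/18301 = -10497692249419/18301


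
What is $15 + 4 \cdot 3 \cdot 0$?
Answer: $15$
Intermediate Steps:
$15 + 4 \cdot 3 \cdot 0 = 15 + 12 \cdot 0 = 15 + 0 = 15$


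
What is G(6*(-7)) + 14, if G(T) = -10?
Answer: 4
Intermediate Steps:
G(6*(-7)) + 14 = -10 + 14 = 4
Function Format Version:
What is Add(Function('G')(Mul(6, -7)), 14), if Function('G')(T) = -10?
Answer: 4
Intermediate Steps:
Add(Function('G')(Mul(6, -7)), 14) = Add(-10, 14) = 4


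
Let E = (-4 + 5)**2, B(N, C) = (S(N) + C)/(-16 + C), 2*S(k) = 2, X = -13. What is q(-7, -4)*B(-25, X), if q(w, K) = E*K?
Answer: -48/29 ≈ -1.6552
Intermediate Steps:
S(k) = 1 (S(k) = (1/2)*2 = 1)
B(N, C) = (1 + C)/(-16 + C)
E = 1 (E = 1**2 = 1)
q(w, K) = K (q(w, K) = 1*K = K)
q(-7, -4)*B(-25, X) = -4*(1 - 13)/(-16 - 13) = -4*(-12)/(-29) = -(-4)*(-12)/29 = -4*12/29 = -48/29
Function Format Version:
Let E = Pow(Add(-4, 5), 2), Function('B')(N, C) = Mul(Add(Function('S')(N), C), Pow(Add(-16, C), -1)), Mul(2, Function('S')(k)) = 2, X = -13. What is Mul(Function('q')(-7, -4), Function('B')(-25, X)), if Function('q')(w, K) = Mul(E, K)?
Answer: Rational(-48, 29) ≈ -1.6552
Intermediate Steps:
Function('S')(k) = 1 (Function('S')(k) = Mul(Rational(1, 2), 2) = 1)
Function('B')(N, C) = Mul(Pow(Add(-16, C), -1), Add(1, C)) (Function('B')(N, C) = Mul(Add(1, C), Pow(Add(-16, C), -1)) = Mul(Pow(Add(-16, C), -1), Add(1, C)))
E = 1 (E = Pow(1, 2) = 1)
Function('q')(w, K) = K (Function('q')(w, K) = Mul(1, K) = K)
Mul(Function('q')(-7, -4), Function('B')(-25, X)) = Mul(-4, Mul(Pow(Add(-16, -13), -1), Add(1, -13))) = Mul(-4, Mul(Pow(-29, -1), -12)) = Mul(-4, Mul(Rational(-1, 29), -12)) = Mul(-4, Rational(12, 29)) = Rational(-48, 29)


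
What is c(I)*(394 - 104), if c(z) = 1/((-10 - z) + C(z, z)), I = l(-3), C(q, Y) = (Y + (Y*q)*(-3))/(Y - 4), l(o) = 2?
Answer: -290/7 ≈ -41.429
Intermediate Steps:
C(q, Y) = (Y - 3*Y*q)/(-4 + Y)
I = 2
c(z) = 1/(-10 - z + z*(1 - 3*z)/(-4 + z)) (c(z) = 1/((-10 - z) + z*(1 - 3*z)/(-4 + z)) = 1/(-10 - z + z*(1 - 3*z)/(-4 + z)))
c(I)*(394 - 104) = ((4 - 1*2)/(-40 + 4*2**2 + 5*2))*(394 - 104) = ((4 - 2)/(-40 + 4*4 + 10))*290 = (2/(-40 + 16 + 10))*290 = (2/(-14))*290 = -1/14*2*290 = -1/7*290 = -290/7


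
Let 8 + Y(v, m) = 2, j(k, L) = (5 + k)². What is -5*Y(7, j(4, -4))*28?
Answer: 840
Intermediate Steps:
Y(v, m) = -6 (Y(v, m) = -8 + 2 = -6)
-5*Y(7, j(4, -4))*28 = -5*(-6)*28 = 30*28 = 840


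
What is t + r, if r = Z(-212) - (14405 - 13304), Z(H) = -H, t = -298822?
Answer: -299711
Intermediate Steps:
r = -889 (r = -1*(-212) - (14405 - 13304) = 212 - 1*1101 = 212 - 1101 = -889)
t + r = -298822 - 889 = -299711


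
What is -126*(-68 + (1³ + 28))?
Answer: 4914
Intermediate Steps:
-126*(-68 + (1³ + 28)) = -126*(-68 + (1 + 28)) = -126*(-68 + 29) = -126*(-39) = 4914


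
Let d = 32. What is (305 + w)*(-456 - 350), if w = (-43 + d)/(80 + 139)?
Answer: -53827904/219 ≈ -2.4579e+5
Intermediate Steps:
w = -11/219 (w = (-43 + 32)/(80 + 139) = -11/219 ≈ -0.050228)
(305 + w)*(-456 - 350) = (305 - 11/219)*(-456 - 350) = (66784/219)*(-806) = -53827904/219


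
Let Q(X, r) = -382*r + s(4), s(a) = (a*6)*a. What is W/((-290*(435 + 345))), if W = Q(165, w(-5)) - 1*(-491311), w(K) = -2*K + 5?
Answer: -485677/226200 ≈ -2.1471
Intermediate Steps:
s(a) = 6*a² (s(a) = (6*a)*a = 6*a²)
w(K) = 5 - 2*K
Q(X, r) = 96 - 382*r (Q(X, r) = -382*r + 6*4² = -382*r + 6*16 = -382*r + 96 = 96 - 382*r)
W = 485677 (W = (96 - 382*(5 - 2*(-5))) - 1*(-491311) = (96 - 382*(5 + 10)) + 491311 = (96 - 382*15) + 491311 = (96 - 5730) + 491311 = -5634 + 491311 = 485677)
W/((-290*(435 + 345))) = 485677/((-290*(435 + 345))) = 485677/((-290*780)) = 485677/(-226200) = 485677*(-1/226200) = -485677/226200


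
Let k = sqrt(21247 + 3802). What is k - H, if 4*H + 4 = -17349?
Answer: 17353/4 + sqrt(25049) ≈ 4496.5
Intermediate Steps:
H = -17353/4 (H = -1 + (1/4)*(-17349) = -1 - 17349/4 = -17353/4 ≈ -4338.3)
k = sqrt(25049) ≈ 158.27
k - H = sqrt(25049) - 1*(-17353/4) = sqrt(25049) + 17353/4 = 17353/4 + sqrt(25049)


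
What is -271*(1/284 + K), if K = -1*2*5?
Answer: 769369/284 ≈ 2709.0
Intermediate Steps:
K = -10 (K = -2*5 = -10)
-271*(1/284 + K) = -271*(1/284 - 10) = -271*(-2839/284) = 769369/284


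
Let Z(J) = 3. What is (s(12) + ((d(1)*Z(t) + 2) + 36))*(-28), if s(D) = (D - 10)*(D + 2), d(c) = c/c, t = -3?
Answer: -1932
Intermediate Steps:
d(c) = 1
s(D) = (-10 + D)*(2 + D)
(s(12) + ((d(1)*Z(t) + 2) + 36))*(-28) = ((-20 + 12² - 8*12) + ((1*3 + 2) + 36))*(-28) = ((-20 + 144 - 96) + ((3 + 2) + 36))*(-28) = (28 + (5 + 36))*(-28) = (28 + 41)*(-28) = 69*(-28) = -1932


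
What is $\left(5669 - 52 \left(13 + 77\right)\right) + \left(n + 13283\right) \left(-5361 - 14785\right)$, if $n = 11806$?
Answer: $-505442005$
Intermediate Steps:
$\left(5669 - 52 \left(13 + 77\right)\right) + \left(n + 13283\right) \left(-5361 - 14785\right) = \left(5669 - 52 \left(13 + 77\right)\right) + \left(11806 + 13283\right) \left(-5361 - 14785\right) = \left(5669 - 4680\right) + 25089 \left(-20146\right) = \left(5669 - 4680\right) - 505442994 = 989 - 505442994 = -505442005$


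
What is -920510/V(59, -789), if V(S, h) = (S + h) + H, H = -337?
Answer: 920510/1067 ≈ 862.71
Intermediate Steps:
V(S, h) = -337 + S + h (V(S, h) = (S + h) - 337 = -337 + S + h)
-920510/V(59, -789) = -920510/(-337 + 59 - 789) = -920510/(-1067) = -920510*(-1/1067) = 920510/1067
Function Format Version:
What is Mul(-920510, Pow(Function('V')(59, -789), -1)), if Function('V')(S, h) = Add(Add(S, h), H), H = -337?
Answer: Rational(920510, 1067) ≈ 862.71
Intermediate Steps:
Function('V')(S, h) = Add(-337, S, h) (Function('V')(S, h) = Add(Add(S, h), -337) = Add(-337, S, h))
Mul(-920510, Pow(Function('V')(59, -789), -1)) = Mul(-920510, Pow(Add(-337, 59, -789), -1)) = Mul(-920510, Pow(-1067, -1)) = Mul(-920510, Rational(-1, 1067)) = Rational(920510, 1067)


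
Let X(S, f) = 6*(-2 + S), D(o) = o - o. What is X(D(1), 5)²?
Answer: 144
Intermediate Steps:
D(o) = 0
X(S, f) = -12 + 6*S
X(D(1), 5)² = (-12 + 6*0)² = (-12 + 0)² = (-12)² = 144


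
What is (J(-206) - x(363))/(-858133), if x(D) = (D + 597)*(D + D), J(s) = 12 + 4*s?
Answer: 697772/858133 ≈ 0.81313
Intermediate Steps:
x(D) = 2*D*(597 + D) (x(D) = (597 + D)*(2*D) = 2*D*(597 + D))
(J(-206) - x(363))/(-858133) = ((12 + 4*(-206)) - 2*363*(597 + 363))/(-858133) = ((12 - 824) - 2*363*960)*(-1/858133) = (-812 - 1*696960)*(-1/858133) = (-812 - 696960)*(-1/858133) = -697772*(-1/858133) = 697772/858133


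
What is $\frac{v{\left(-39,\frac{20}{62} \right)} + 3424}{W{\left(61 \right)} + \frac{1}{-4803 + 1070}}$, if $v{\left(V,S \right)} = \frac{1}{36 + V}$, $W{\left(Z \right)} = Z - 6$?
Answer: $\frac{38341643}{615942} \approx 62.249$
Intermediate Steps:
$W{\left(Z \right)} = -6 + Z$ ($W{\left(Z \right)} = Z - 6 = -6 + Z$)
$\frac{v{\left(-39,\frac{20}{62} \right)} + 3424}{W{\left(61 \right)} + \frac{1}{-4803 + 1070}} = \frac{\frac{1}{36 - 39} + 3424}{\left(-6 + 61\right) + \frac{1}{-4803 + 1070}} = \frac{\frac{1}{-3} + 3424}{55 + \frac{1}{-3733}} = \frac{- \frac{1}{3} + 3424}{55 - \frac{1}{3733}} = \frac{10271}{3 \cdot \frac{205314}{3733}} = \frac{10271}{3} \cdot \frac{3733}{205314} = \frac{38341643}{615942}$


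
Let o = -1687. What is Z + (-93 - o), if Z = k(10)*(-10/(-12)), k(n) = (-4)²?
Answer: 4822/3 ≈ 1607.3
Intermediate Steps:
k(n) = 16
Z = 40/3 (Z = 16*(-10/(-12)) = 16*(-10*(-1)/12) = 16*(-1*(-⅚)) = 16*(⅚) = 40/3 ≈ 13.333)
Z + (-93 - o) = 40/3 + (-93 - 1*(-1687)) = 40/3 + (-93 + 1687) = 40/3 + 1594 = 4822/3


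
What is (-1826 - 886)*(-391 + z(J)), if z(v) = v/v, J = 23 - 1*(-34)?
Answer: 1057680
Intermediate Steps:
J = 57 (J = 23 + 34 = 57)
z(v) = 1
(-1826 - 886)*(-391 + z(J)) = (-1826 - 886)*(-391 + 1) = -2712*(-390) = 1057680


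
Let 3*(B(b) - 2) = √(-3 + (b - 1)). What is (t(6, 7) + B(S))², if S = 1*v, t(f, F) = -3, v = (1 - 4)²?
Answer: (3 - √5)²/9 ≈ 0.064844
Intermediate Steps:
v = 9 (v = (-3)² = 9)
S = 9 (S = 1*9 = 9)
B(b) = 2 + √(-4 + b)/3 (B(b) = 2 + √(-3 + (b - 1))/3 = 2 + √(-3 + (-1 + b))/3 = 2 + √(-4 + b)/3)
(t(6, 7) + B(S))² = (-3 + (2 + √(-4 + 9)/3))² = (-3 + (2 + √5/3))² = (-1 + √5/3)²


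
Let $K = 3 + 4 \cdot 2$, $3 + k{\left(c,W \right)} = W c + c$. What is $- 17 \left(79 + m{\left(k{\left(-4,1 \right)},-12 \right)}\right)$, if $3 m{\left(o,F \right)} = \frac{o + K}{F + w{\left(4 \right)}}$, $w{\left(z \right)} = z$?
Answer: $-1343$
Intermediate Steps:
$k{\left(c,W \right)} = -3 + c + W c$ ($k{\left(c,W \right)} = -3 + \left(W c + c\right) = -3 + \left(c + W c\right) = -3 + c + W c$)
$K = 11$ ($K = 3 + 8 = 11$)
$m{\left(o,F \right)} = \frac{11 + o}{3 \left(4 + F\right)}$ ($m{\left(o,F \right)} = \frac{\left(o + 11\right) \frac{1}{F + 4}}{3} = \frac{\left(11 + o\right) \frac{1}{4 + F}}{3} = \frac{\frac{1}{4 + F} \left(11 + o\right)}{3} = \frac{11 + o}{3 \left(4 + F\right)}$)
$- 17 \left(79 + m{\left(k{\left(-4,1 \right)},-12 \right)}\right) = - 17 \left(79 + \frac{11 - 11}{3 \left(4 - 12\right)}\right) = - 17 \left(79 + \frac{11 - 11}{3 \left(-8\right)}\right) = - 17 \left(79 + \frac{1}{3} \left(- \frac{1}{8}\right) \left(11 - 11\right)\right) = - 17 \left(79 + \frac{1}{3} \left(- \frac{1}{8}\right) 0\right) = - 17 \left(79 + 0\right) = \left(-17\right) 79 = -1343$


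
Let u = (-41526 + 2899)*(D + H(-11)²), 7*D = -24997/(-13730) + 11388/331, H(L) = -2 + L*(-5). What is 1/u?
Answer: -31812410/3458108863823499 ≈ -9.1994e-9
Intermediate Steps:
H(L) = -2 - 5*L
D = 164631247/31812410 (D = (-24997/(-13730) + 11388/331)/7 = (-24997*(-1/13730) + 11388*(1/331))/7 = (24997/13730 + 11388/331)/7 = (⅐)*(164631247/4544630) = 164631247/31812410 ≈ 5.1751)
u = -3458108863823499/31812410 (u = (-41526 + 2899)*(164631247/31812410 + (-2 - 5*(-11))²) = -38627*(164631247/31812410 + (-2 + 55)²) = -38627*(164631247/31812410 + 53²) = -38627*(164631247/31812410 + 2809) = -38627*89525690937/31812410 = -3458108863823499/31812410 ≈ -1.0870e+8)
1/u = 1/(-3458108863823499/31812410) = -31812410/3458108863823499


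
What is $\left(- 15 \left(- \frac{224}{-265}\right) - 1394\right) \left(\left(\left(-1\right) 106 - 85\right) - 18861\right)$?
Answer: $\frac{1420402808}{53} \approx 2.68 \cdot 10^{7}$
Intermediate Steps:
$\left(- 15 \left(- \frac{224}{-265}\right) - 1394\right) \left(\left(\left(-1\right) 106 - 85\right) - 18861\right) = \left(- 15 \left(\left(-224\right) \left(- \frac{1}{265}\right)\right) - 1394\right) \left(\left(-106 - 85\right) - 18861\right) = \left(\left(-15\right) \frac{224}{265} - 1394\right) \left(-191 - 18861\right) = \left(- \frac{672}{53} - 1394\right) \left(-19052\right) = \left(- \frac{74554}{53}\right) \left(-19052\right) = \frac{1420402808}{53}$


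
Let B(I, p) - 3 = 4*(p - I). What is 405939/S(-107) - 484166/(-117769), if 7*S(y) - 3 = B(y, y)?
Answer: 111550705211/235538 ≈ 4.7360e+5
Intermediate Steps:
B(I, p) = 3 - 4*I + 4*p (B(I, p) = 3 + 4*(p - I) = 3 + (-4*I + 4*p) = 3 - 4*I + 4*p)
S(y) = 6/7 (S(y) = 3/7 + (3 - 4*y + 4*y)/7 = 3/7 + (1/7)*3 = 3/7 + 3/7 = 6/7)
405939/S(-107) - 484166/(-117769) = 405939/(6/7) - 484166/(-117769) = 405939*(7/6) - 484166*(-1/117769) = 947191/2 + 484166/117769 = 111550705211/235538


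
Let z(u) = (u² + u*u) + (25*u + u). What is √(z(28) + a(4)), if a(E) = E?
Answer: 10*√23 ≈ 47.958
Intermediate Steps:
z(u) = 2*u² + 26*u (z(u) = (u² + u²) + 26*u = 2*u² + 26*u)
√(z(28) + a(4)) = √(2*28*(13 + 28) + 4) = √(2*28*41 + 4) = √(2296 + 4) = √2300 = 10*√23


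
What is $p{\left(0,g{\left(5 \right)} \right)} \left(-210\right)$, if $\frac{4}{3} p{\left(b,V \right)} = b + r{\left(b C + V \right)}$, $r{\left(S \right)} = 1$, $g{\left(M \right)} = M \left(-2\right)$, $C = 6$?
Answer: $- \frac{315}{2} \approx -157.5$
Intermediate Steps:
$g{\left(M \right)} = - 2 M$
$p{\left(b,V \right)} = \frac{3}{4} + \frac{3 b}{4}$ ($p{\left(b,V \right)} = \frac{3 \left(b + 1\right)}{4} = \frac{3 \left(1 + b\right)}{4} = \frac{3}{4} + \frac{3 b}{4}$)
$p{\left(0,g{\left(5 \right)} \right)} \left(-210\right) = \left(\frac{3}{4} + \frac{3}{4} \cdot 0\right) \left(-210\right) = \left(\frac{3}{4} + 0\right) \left(-210\right) = \frac{3}{4} \left(-210\right) = - \frac{315}{2}$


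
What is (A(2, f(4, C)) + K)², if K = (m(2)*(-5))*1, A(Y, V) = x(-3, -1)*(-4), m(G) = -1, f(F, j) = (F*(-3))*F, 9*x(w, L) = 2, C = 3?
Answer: 1369/81 ≈ 16.901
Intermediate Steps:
x(w, L) = 2/9 (x(w, L) = (⅑)*2 = 2/9)
f(F, j) = -3*F² (f(F, j) = (-3*F)*F = -3*F²)
A(Y, V) = -8/9 (A(Y, V) = (2/9)*(-4) = -8/9)
K = 5 (K = -1*(-5)*1 = 5*1 = 5)
(A(2, f(4, C)) + K)² = (-8/9 + 5)² = (37/9)² = 1369/81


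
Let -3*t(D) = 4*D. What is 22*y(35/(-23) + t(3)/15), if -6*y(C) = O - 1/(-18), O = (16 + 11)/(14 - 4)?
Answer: -1364/135 ≈ -10.104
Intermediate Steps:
O = 27/10 ≈ 2.7000
t(D) = -4*D/3
y(C) = -62/135 (y(C) = -(27/10 - 1/(-18))/6 = -(27/10 - 1*(-1/18))/6 = -(27/10 + 1/18)/6 = -⅙*124/45 = -62/135)
22*y(35/(-23) + t(3)/15) = 22*(-62/135) = -1364/135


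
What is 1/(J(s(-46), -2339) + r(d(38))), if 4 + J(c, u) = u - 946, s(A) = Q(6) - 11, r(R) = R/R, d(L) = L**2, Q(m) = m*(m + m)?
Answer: -1/3288 ≈ -0.00030414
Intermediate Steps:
Q(m) = 2*m**2 (Q(m) = m*(2*m) = 2*m**2)
r(R) = 1
s(A) = 61 (s(A) = 2*6**2 - 11 = 2*36 - 11 = 72 - 11 = 61)
J(c, u) = -950 + u (J(c, u) = -4 + (u - 946) = -4 + (-946 + u) = -950 + u)
1/(J(s(-46), -2339) + r(d(38))) = 1/((-950 - 2339) + 1) = 1/(-3289 + 1) = 1/(-3288) = -1/3288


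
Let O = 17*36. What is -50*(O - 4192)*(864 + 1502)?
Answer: 423514000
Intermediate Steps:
O = 612
-50*(O - 4192)*(864 + 1502) = -50*(612 - 4192)*(864 + 1502) = -(-179000)*2366 = -50*(-8470280) = 423514000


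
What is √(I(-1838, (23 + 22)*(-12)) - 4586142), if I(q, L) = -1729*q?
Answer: 4*I*√88015 ≈ 1186.7*I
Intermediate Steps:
√(I(-1838, (23 + 22)*(-12)) - 4586142) = √(-1729*(-1838) - 4586142) = √(3177902 - 4586142) = √(-1408240) = 4*I*√88015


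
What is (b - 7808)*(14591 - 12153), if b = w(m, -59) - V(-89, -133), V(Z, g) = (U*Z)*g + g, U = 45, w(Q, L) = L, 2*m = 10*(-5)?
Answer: -1317492762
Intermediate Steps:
m = -25 (m = (10*(-5))/2 = (½)*(-50) = -25)
V(Z, g) = g + 45*Z*g (V(Z, g) = (45*Z)*g + g = 45*Z*g + g = g + 45*Z*g)
b = -532591 (b = -59 - (-133)*(1 + 45*(-89)) = -59 - (-133)*(1 - 4005) = -59 - (-133)*(-4004) = -59 - 1*532532 = -59 - 532532 = -532591)
(b - 7808)*(14591 - 12153) = (-532591 - 7808)*(14591 - 12153) = -540399*2438 = -1317492762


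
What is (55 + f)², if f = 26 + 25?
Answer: 11236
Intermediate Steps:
f = 51
(55 + f)² = (55 + 51)² = 106² = 11236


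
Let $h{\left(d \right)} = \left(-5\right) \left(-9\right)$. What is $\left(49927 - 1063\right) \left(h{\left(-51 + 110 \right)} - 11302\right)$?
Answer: $-550062048$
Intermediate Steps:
$h{\left(d \right)} = 45$
$\left(49927 - 1063\right) \left(h{\left(-51 + 110 \right)} - 11302\right) = \left(49927 - 1063\right) \left(45 - 11302\right) = 48864 \left(-11257\right) = -550062048$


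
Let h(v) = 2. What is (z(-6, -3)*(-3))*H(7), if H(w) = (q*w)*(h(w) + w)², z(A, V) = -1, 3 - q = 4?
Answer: -1701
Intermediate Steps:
q = -1 (q = 3 - 1*4 = 3 - 4 = -1)
H(w) = -w*(2 + w)² (H(w) = (-w)*(2 + w)² = -w*(2 + w)²)
(z(-6, -3)*(-3))*H(7) = (-1*(-3))*(-1*7*(2 + 7)²) = 3*(-1*7*9²) = 3*(-1*7*81) = 3*(-567) = -1701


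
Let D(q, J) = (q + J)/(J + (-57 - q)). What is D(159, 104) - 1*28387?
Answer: -3179607/112 ≈ -28389.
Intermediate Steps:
D(q, J) = (J + q)/(-57 + J - q)
D(159, 104) - 1*28387 = (-1*104 - 1*159)/(57 + 159 - 1*104) - 1*28387 = (-104 - 159)/(57 + 159 - 104) - 28387 = -263/112 - 28387 = -3179607/112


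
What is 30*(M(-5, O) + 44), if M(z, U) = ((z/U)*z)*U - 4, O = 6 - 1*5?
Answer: 1950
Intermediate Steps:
O = 1 (O = 6 - 5 = 1)
M(z, U) = -4 + z**2 (M(z, U) = (z**2/U)*U - 4 = z**2 - 4 = -4 + z**2)
30*(M(-5, O) + 44) = 30*((-4 + (-5)**2) + 44) = 30*((-4 + 25) + 44) = 30*(21 + 44) = 30*65 = 1950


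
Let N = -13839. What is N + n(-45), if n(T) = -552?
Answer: -14391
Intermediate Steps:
N + n(-45) = -13839 - 552 = -14391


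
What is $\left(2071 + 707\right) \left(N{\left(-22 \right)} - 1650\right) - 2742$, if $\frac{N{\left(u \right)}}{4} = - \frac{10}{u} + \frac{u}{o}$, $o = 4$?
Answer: $- \frac{51067578}{11} \approx -4.6425 \cdot 10^{6}$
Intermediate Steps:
$N{\left(u \right)} = u - \frac{40}{u}$ ($N{\left(u \right)} = 4 \left(- \frac{10}{u} + \frac{u}{4}\right) = u - \frac{40}{u}$)
$\left(2071 + 707\right) \left(N{\left(-22 \right)} - 1650\right) - 2742 = \left(2071 + 707\right) \left(\left(-22 - \frac{40}{-22}\right) - 1650\right) - 2742 = 2778 \left(\left(-22 - - \frac{20}{11}\right) - 1650\right) - 2742 = 2778 \left(\left(-22 + \frac{20}{11}\right) - 1650\right) - 2742 = 2778 \left(- \frac{222}{11} - 1650\right) - 2742 = 2778 \left(- \frac{18372}{11}\right) - 2742 = - \frac{51037416}{11} - 2742 = - \frac{51067578}{11}$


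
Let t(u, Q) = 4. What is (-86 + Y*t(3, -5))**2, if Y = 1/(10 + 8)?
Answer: 595984/81 ≈ 7357.8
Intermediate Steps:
Y = 1/18 ≈ 0.055556
(-86 + Y*t(3, -5))**2 = (-86 + (1/18)*4)**2 = (-86 + 2/9)**2 = (-772/9)**2 = 595984/81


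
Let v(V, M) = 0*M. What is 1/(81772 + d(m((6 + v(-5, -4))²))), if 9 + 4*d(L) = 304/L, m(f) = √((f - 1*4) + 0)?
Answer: 1308316/106980669353 - 152*√2/106980669353 ≈ 1.2227e-5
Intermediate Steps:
v(V, M) = 0
m(f) = √(-4 + f) (m(f) = √((f - 4) + 0) = √((-4 + f) + 0) = √(-4 + f))
d(L) = -9/4 + 76/L (d(L) = -9/4 + (304/L)/4 = -9/4 + 76/L)
1/(81772 + d(m((6 + v(-5, -4))²))) = 1/(81772 + (-9/4 + 76/(√(-4 + (6 + 0)²)))) = 1/(81772 + (-9/4 + 76/(√(-4 + 6²)))) = 1/(81772 + (-9/4 + 76/(√(-4 + 36)))) = 1/(81772 + (-9/4 + 76/(√32))) = 1/(81772 + (-9/4 + 76/((4*√2)))) = 1/(81772 + (-9/4 + 76*(√2/8))) = 1/(81772 + (-9/4 + 19*√2/2)) = 1/(327079/4 + 19*√2/2)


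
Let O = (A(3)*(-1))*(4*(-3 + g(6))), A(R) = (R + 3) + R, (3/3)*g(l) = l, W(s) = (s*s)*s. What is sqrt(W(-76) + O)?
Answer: 2*I*sqrt(109771) ≈ 662.63*I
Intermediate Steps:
W(s) = s**3 (W(s) = s**2*s = s**3)
g(l) = l
A(R) = 3 + 2*R (A(R) = (3 + R) + R = 3 + 2*R)
O = -108 (O = ((3 + 2*3)*(-1))*(4*(-3 + 6)) = ((3 + 6)*(-1))*(4*3) = (9*(-1))*12 = -9*12 = -108)
sqrt(W(-76) + O) = sqrt((-76)**3 - 108) = sqrt(-438976 - 108) = sqrt(-439084) = 2*I*sqrt(109771)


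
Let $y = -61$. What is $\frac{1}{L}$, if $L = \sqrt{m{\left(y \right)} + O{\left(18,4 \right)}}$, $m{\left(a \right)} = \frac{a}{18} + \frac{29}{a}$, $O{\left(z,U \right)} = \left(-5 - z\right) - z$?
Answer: $- \frac{3 i \sqrt{6009842}}{49261} \approx - 0.1493 i$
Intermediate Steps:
$O{\left(z,U \right)} = -5 - 2 z$
$m{\left(a \right)} = \frac{29}{a} + \frac{a}{18}$ ($m{\left(a \right)} = a \frac{1}{18} + \frac{29}{a} = \frac{a}{18} + \frac{29}{a} = \frac{29}{a} + \frac{a}{18}$)
$L = \frac{i \sqrt{6009842}}{366}$ ($L = \sqrt{\left(\frac{29}{-61} + \frac{1}{18} \left(-61\right)\right) - 41} = \sqrt{\left(29 \left(- \frac{1}{61}\right) - \frac{61}{18}\right) - 41} = \sqrt{\left(- \frac{29}{61} - \frac{61}{18}\right) - 41} = \sqrt{- \frac{4243}{1098} - 41} = \sqrt{- \frac{49261}{1098}} = \frac{i \sqrt{6009842}}{366} \approx 6.6981 i$)
$\frac{1}{L} = \frac{1}{\frac{1}{366} i \sqrt{6009842}} = - \frac{3 i \sqrt{6009842}}{49261}$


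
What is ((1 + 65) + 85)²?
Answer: 22801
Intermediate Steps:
((1 + 65) + 85)² = (66 + 85)² = 151² = 22801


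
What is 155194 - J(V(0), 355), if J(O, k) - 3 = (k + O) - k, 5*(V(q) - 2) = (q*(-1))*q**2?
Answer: 155189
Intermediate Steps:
V(q) = 2 - q**3/5 (V(q) = 2 + ((q*(-1))*q**2)/5 = 2 + ((-q)*q**2)/5 = 2 + (-q**3)/5 = 2 - q**3/5)
J(O, k) = 3 + O (J(O, k) = 3 + ((k + O) - k) = 3 + ((O + k) - k) = 3 + O)
155194 - J(V(0), 355) = 155194 - (3 + (2 - 1/5*0**3)) = 155194 - (3 + (2 - 1/5*0)) = 155194 - (3 + (2 + 0)) = 155194 - (3 + 2) = 155194 - 1*5 = 155194 - 5 = 155189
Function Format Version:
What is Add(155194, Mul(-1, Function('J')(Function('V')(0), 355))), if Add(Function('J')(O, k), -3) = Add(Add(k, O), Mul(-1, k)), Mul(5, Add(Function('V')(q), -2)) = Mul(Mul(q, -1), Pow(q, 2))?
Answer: 155189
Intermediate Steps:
Function('V')(q) = Add(2, Mul(Rational(-1, 5), Pow(q, 3))) (Function('V')(q) = Add(2, Mul(Rational(1, 5), Mul(Mul(q, -1), Pow(q, 2)))) = Add(2, Mul(Rational(1, 5), Mul(Mul(-1, q), Pow(q, 2)))) = Add(2, Mul(Rational(1, 5), Mul(-1, Pow(q, 3)))) = Add(2, Mul(Rational(-1, 5), Pow(q, 3))))
Function('J')(O, k) = Add(3, O) (Function('J')(O, k) = Add(3, Add(Add(k, O), Mul(-1, k))) = Add(3, Add(Add(O, k), Mul(-1, k))) = Add(3, O))
Add(155194, Mul(-1, Function('J')(Function('V')(0), 355))) = Add(155194, Mul(-1, Add(3, Add(2, Mul(Rational(-1, 5), Pow(0, 3)))))) = Add(155194, Mul(-1, Add(3, Add(2, Mul(Rational(-1, 5), 0))))) = Add(155194, Mul(-1, Add(3, Add(2, 0)))) = Add(155194, Mul(-1, Add(3, 2))) = Add(155194, Mul(-1, 5)) = Add(155194, -5) = 155189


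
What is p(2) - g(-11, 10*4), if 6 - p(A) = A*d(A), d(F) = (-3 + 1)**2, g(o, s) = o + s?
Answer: -31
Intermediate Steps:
d(F) = 4 (d(F) = (-2)**2 = 4)
p(A) = 6 - 4*A (p(A) = 6 - A*4 = 6 - 4*A)
p(2) - g(-11, 10*4) = (6 - 4*2) - (-11 + 10*4) = (6 - 8) - (-11 + 40) = -2 - 1*29 = -2 - 29 = -31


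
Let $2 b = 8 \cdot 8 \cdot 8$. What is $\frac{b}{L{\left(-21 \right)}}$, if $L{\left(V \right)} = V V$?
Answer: $\frac{256}{441} \approx 0.5805$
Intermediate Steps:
$L{\left(V \right)} = V^{2}$
$b = 256$ ($b = \frac{8 \cdot 8 \cdot 8}{2} = \frac{64 \cdot 8}{2} = \frac{1}{2} \cdot 512 = 256$)
$\frac{b}{L{\left(-21 \right)}} = \frac{256}{\left(-21\right)^{2}} = \frac{256}{441}$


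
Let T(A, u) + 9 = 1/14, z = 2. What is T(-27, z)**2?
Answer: 15625/196 ≈ 79.719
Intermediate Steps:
T(A, u) = -125/14 (T(A, u) = -9 + 1/14 = -125/14)
T(-27, z)**2 = (-125/14)**2 = 15625/196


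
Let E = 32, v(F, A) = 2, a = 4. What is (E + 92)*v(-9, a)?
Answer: 248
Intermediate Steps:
(E + 92)*v(-9, a) = (32 + 92)*2 = 124*2 = 248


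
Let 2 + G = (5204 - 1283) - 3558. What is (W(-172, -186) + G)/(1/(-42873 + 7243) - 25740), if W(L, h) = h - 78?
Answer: -3456110/917116201 ≈ -0.0037685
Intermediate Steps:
W(L, h) = -78 + h
G = 361 (G = -2 + ((5204 - 1283) - 3558) = -2 + (3921 - 3558) = -2 + 363 = 361)
(W(-172, -186) + G)/(1/(-42873 + 7243) - 25740) = ((-78 - 186) + 361)/(1/(-42873 + 7243) - 25740) = (-264 + 361)/(1/(-35630) - 25740) = 97/(-1/35630 - 25740) = 97/(-917116201/35630) = 97*(-35630/917116201) = -3456110/917116201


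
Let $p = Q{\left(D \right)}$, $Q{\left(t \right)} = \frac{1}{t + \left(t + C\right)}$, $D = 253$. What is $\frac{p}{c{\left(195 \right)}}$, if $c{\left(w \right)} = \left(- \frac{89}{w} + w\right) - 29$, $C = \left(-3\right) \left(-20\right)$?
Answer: $\frac{195}{18271046} \approx 1.0673 \cdot 10^{-5}$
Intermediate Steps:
$C = 60$
$c{\left(w \right)} = -29 + w - \frac{89}{w}$ ($c{\left(w \right)} = \left(w - \frac{89}{w}\right) - 29 = -29 + w - \frac{89}{w}$)
$Q{\left(t \right)} = \frac{1}{60 + 2 t}$ ($Q{\left(t \right)} = \frac{1}{t + \left(t + 60\right)} = \frac{1}{t + \left(60 + t\right)} = \frac{1}{60 + 2 t}$)
$p = \frac{1}{566}$ ($p = \frac{1}{2 \left(30 + 253\right)} = \frac{1}{2 \cdot 283} = \frac{1}{2} \cdot \frac{1}{283} = \frac{1}{566} \approx 0.0017668$)
$\frac{p}{c{\left(195 \right)}} = \frac{1}{566 \left(-29 + 195 - \frac{89}{195}\right)} = \frac{1}{566 \cdot \frac{32281}{195}} = \frac{1}{566} \cdot \frac{195}{32281} = \frac{195}{18271046}$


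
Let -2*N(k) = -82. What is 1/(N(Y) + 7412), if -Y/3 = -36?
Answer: 1/7453 ≈ 0.00013417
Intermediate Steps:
Y = 108 (Y = -3*(-36) = 108)
N(k) = 41 (N(k) = -½*(-82) = 41)
1/(N(Y) + 7412) = 1/(41 + 7412) = 1/7453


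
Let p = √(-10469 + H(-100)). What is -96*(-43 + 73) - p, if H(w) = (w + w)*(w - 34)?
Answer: -2880 - √16331 ≈ -3007.8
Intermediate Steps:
H(w) = 2*w*(-34 + w) (H(w) = (2*w)*(-34 + w) = 2*w*(-34 + w))
p = √16331 (p = √(-10469 + 2*(-100)*(-34 - 100)) = √(-10469 + 2*(-100)*(-134)) = √(-10469 + 26800) = √16331 ≈ 127.79)
-96*(-43 + 73) - p = -96*(-43 + 73) - √16331 = -96*30 - √16331 = -2880 - √16331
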